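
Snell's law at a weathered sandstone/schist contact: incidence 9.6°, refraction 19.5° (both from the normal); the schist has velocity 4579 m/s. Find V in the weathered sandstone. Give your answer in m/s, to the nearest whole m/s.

Snell's law: sin 9.6°/V₁ = sin 19.5°/V₂.
V₁ = V₂·sin 9.6°/sin 19.5° = 4579 × 0.4996 = 2287.65 m/s.

2288 m/s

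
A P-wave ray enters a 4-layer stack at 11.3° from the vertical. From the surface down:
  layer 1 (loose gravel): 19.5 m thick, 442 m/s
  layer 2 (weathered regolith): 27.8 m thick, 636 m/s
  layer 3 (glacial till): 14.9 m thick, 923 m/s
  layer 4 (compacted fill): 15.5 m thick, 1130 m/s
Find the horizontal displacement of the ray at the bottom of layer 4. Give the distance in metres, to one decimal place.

27.7 m

Apply Snell's law at each interface; in layer i the horizontal offset is hᵢ·tan θᵢ.
Layer 1: θ = 11.30°; offset = 19.5·tan 11.30° = 3.896 m.
Layer 2: sin θ = 636·sin 11.3°/442 = 0.2819, θ = 16.38°; offset = 27.8·tan 16.38° = 8.170 m.
Layer 3: sin θ = 923·sin 11.3°/442 = 0.4092, θ = 24.15°; offset = 14.9·tan 24.15° = 6.682 m.
Layer 4: sin θ = 1130·sin 11.3°/442 = 0.5009, θ = 30.06°; offset = 15.5·tan 30.06° = 8.972 m.
Total horizontal offset = 27.719 m.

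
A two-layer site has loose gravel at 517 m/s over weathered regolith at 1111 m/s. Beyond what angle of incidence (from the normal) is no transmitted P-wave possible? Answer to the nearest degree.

28°

At critical incidence the refracted ray runs along the interface (θ₂ = 90°), so sin θ_c = V₁/V₂.
θ_c = arcsin(517/1111) = arcsin 0.4653 = 27.73°.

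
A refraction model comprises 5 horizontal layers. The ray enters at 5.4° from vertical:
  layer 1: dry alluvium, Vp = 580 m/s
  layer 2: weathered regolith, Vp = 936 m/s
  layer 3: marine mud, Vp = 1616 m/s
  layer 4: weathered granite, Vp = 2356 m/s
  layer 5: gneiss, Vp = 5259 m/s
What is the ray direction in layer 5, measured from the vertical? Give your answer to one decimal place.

58.6°

Ray parameter p = sin 5.4° / 580 = 1.6226e-04 s/m.
sin θ_5 = p·V_5 = 1.6226e-04 × 5259 = 0.8533.
θ_5 = 58.57° from the vertical.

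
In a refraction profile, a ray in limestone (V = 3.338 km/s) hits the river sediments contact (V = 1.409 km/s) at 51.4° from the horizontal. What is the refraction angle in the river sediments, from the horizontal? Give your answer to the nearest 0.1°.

Convert to the normal: θ₁ = 90° − 51.4° = 38.6°.
Snell's law: sin θ₂ = (V₂/V₁)·sin θ₁ = (1.409/3.338)·sin 38.6° = 0.2633.
θ₂ = arcsin 0.2633 = 15.27° from the normal.
From the interface: 90° − 15.27° = 74.73°.

74.7°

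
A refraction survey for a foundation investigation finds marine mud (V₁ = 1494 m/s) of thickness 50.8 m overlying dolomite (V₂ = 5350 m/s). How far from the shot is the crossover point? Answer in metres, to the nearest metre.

135 m

x_cross = 2h·√((V₂+V₁)/(V₂−V₁)).
(V₂+V₁)/(V₂−V₁) = (5350+1494)/(5350−1494) = 1.7749; √ = 1.3323.
x_cross = 2·50.8·1.3323 = 135.36 m.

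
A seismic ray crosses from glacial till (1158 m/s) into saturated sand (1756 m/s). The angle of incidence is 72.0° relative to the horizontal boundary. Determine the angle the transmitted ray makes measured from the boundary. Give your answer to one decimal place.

62.1°

Convert to the normal: θ₁ = 90° − 72.0° = 18.0°.
Snell's law: sin θ₂ = (V₂/V₁)·sin θ₁ = (1756/1158)·sin 18.0° = 0.4686.
θ₂ = sin⁻¹(0.4686) = 27.94° (from vertical).
From the interface: 90° − 27.94° = 62.06°.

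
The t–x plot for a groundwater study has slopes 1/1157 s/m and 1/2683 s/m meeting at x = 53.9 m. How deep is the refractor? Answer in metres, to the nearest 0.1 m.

17.0 m

x_cross = 2h·√((V₂+V₁)/(V₂−V₁)) → h = x_cross / (2·√((V₂+V₁)/(V₂−V₁))).
√((V₂+V₁)/(V₂−V₁)) = √((2683+1157)/(2683−1157)) = 1.5863.
h = 53.9 / (2·1.5863) = 16.99 m.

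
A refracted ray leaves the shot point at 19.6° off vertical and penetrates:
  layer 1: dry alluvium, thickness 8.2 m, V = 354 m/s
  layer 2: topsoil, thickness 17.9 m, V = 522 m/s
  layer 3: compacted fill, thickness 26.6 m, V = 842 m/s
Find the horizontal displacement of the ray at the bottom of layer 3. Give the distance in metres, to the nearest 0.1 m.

Apply Snell's law at each interface; in layer i the horizontal offset is hᵢ·tan θᵢ.
Layer 1: θ = 19.60°; offset = 8.2·tan 19.60° = 2.920 m.
Layer 2: sin θ = 522·sin 19.6°/354 = 0.4946, θ = 29.65°; offset = 17.9·tan 29.65° = 10.188 m.
Layer 3: sin θ = 842·sin 19.6°/354 = 0.7979, θ = 52.93°; offset = 26.6·tan 52.93° = 35.208 m.
Total horizontal offset = 48.315 m.

48.3 m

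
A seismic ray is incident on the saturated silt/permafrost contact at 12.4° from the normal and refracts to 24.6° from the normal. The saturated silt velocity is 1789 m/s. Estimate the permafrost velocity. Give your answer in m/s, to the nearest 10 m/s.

3470 m/s

Snell's law: sin 12.4°/V₁ = sin 24.6°/V₂.
V₂ = V₁·sin 24.6°/sin 12.4° = 1789 × 1.9386 = 3468.11 m/s.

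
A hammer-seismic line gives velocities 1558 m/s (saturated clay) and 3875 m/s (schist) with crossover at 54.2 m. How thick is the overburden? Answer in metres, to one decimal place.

17.7 m

x_cross = 2h·√((V₂+V₁)/(V₂−V₁)) → h = x_cross / (2·√((V₂+V₁)/(V₂−V₁))).
√((V₂+V₁)/(V₂−V₁)) = √((3875+1558)/(3875−1558)) = 1.5313.
h = 54.2 / (2·1.5313) = 17.70 m.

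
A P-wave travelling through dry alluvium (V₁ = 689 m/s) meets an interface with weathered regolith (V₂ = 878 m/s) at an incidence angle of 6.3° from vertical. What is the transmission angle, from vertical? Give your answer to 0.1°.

8.0°

Snell's law: sin θ₂ = (V₂/V₁)·sin θ₁ = (878/689)·sin 6.3° = 0.1398.
θ₂ = sin⁻¹(0.1398) = 8.04° (from vertical).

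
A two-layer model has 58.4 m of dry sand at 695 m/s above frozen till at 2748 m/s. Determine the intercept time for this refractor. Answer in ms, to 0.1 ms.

tᵢ = 2h·√(V₂²−V₁²)/(V₁V₂).
√(V₂²−V₁²) = √(2748²−695²) = 2658.7 m/s.
tᵢ = 2·58.4·2658.7/(695·2748) = 0.16259 s.

162.6 ms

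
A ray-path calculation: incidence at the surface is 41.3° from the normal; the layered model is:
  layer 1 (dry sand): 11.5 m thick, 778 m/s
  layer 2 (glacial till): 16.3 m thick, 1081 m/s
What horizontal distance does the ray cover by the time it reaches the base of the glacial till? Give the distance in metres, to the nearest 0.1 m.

Apply Snell's law at each interface; in layer i the horizontal offset is hᵢ·tan θᵢ.
Layer 1: θ = 41.30°; offset = 11.5·tan 41.30° = 10.103 m.
Layer 2: sin θ = 1081·sin 41.3°/778 = 0.9170, θ = 66.50°; offset = 16.3·tan 66.50° = 37.484 m.
Σ offsets = 47.587 m.

47.6 m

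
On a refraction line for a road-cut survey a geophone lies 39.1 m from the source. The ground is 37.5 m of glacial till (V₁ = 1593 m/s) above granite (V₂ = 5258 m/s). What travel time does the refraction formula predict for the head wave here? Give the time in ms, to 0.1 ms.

t = x/V₂ + 2h·√(V₂²−V₁²)/(V₁V₂).
√(V₂²−V₁²) = √(5258²−1593²) = 5010.9 m/s; delay term = 2·37.5·5010.9/(1593·5258) = 0.04487 s.
t = 39.1/5258 + 0.04487 = 0.05230 s.

52.3 ms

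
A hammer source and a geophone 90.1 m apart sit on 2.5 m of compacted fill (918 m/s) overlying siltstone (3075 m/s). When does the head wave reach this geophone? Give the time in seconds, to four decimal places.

0.0345 s

t = x/V₂ + 2h·√(V₂²−V₁²)/(V₁V₂).
√(V₂²−V₁²) = √(3075²−918²) = 2934.8 m/s; delay term = 2·2.5·2934.8/(918·3075) = 0.00520 s.
t = 90.1/3075 + 0.00520 = 0.03450 s.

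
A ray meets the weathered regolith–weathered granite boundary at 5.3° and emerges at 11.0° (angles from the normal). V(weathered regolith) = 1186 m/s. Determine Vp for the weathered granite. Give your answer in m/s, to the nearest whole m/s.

sin 5.3° = 0.0924; sin 11.0° = 0.1908.
V₂ = V₁·(sin θ₂/sin θ₁) = 1186·(0.1908/0.0924) = 2449.91 m/s.

2450 m/s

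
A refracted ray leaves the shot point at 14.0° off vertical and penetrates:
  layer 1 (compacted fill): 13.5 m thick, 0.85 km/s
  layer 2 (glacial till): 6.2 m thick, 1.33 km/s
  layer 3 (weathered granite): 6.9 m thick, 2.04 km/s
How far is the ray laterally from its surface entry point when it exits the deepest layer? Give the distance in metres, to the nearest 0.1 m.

p = sin θ₁/V₁ = sin 14.0°/0.85 = 2.8461e-01 s/km is conserved through the stack.
Layer 1: θ = 14.00°; offset = 13.5·tan 14.00° = 3.366 m.
Layer 2: sin θ = p·1.33 = 0.3785 → θ = 22.24°; offset = 6.2·tan 22.24° = 2.536 m.
Layer 3: sin θ = p·2.04 = 0.5806 → θ = 35.49°; offset = 6.9·tan 35.49° = 4.921 m.
Total horizontal offset = 10.822 m.

10.8 m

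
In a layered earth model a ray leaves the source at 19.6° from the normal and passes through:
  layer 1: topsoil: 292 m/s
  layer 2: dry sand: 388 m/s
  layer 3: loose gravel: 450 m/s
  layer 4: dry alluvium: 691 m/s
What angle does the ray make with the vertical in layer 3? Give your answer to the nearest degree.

Ray parameter p = sin 19.6° / 292 = 1.1488e-03 s/m.
sin θ_3 = p·V_3 = 1.1488e-03 × 450 = 0.5170.
θ_3 = 31.13° from the vertical.

31°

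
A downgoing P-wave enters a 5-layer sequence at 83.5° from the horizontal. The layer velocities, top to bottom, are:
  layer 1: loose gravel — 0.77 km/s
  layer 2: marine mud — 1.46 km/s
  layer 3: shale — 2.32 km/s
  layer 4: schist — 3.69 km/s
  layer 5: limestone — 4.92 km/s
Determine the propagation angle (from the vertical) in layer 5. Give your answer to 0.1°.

46.3°

From the normal: θ₁ = 90° − 83.5° = 6.5°.
Ray parameter p = sin 6.5° / 0.77 = 1.4702e-01 s/km.
sin θ_5 = p·V_5 = 1.4702e-01 × 4.92 = 0.7233.
θ_5 = 46.33° from the vertical.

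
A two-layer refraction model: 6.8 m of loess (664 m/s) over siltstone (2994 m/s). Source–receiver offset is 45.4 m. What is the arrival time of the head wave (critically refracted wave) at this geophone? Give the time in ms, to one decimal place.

35.1 ms

t = x/V₂ + 2h·√(V₂²−V₁²)/(V₁V₂).
√(V₂²−V₁²) = √(2994²−664²) = 2919.4 m/s; delay term = 2·6.8·2919.4/(664·2994) = 0.01997 s.
t = 45.4/2994 + 0.01997 = 0.03514 s.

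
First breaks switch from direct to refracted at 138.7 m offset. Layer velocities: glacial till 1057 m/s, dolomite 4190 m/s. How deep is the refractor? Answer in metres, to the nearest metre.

x_cross = 2h·√((V₂+V₁)/(V₂−V₁)) → h = x_cross / (2·√((V₂+V₁)/(V₂−V₁))).
√((V₂+V₁)/(V₂−V₁)) = √((4190+1057)/(4190−1057)) = 1.2941.
h = 138.7 / (2·1.2941) = 53.59 m.

54 m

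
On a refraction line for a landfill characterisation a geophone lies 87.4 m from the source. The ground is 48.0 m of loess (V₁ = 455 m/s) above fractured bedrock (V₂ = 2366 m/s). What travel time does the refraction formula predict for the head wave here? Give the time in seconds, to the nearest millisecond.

0.244 s

θ_c = arcsin(V₁/V₂) = arcsin(455/2366) = 11.09°, cos θ_c = 0.9813.
Intercept time tᵢ = 2h cos θ_c / V₁ = 2·48.0·0.9813/455 = 0.20705 s.
t = x/V₂ + tᵢ = 87.4/2366 + 0.20705 = 0.24399 s.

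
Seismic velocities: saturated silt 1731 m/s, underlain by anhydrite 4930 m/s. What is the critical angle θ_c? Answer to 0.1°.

20.6°

At critical incidence the refracted ray runs along the interface (θ₂ = 90°), so sin θ_c = V₁/V₂.
θ_c = arcsin(1731/4930) = arcsin 0.3511 = 20.56°.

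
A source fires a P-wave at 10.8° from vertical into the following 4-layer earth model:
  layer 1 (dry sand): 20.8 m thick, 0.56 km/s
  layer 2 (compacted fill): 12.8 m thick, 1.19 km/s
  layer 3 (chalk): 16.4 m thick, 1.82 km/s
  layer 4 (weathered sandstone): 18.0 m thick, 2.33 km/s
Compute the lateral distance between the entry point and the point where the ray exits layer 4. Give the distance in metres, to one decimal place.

Apply Snell's law at each interface; in layer i the horizontal offset is hᵢ·tan θᵢ.
Layer 1: θ = 10.80°; offset = 20.8·tan 10.80° = 3.968 m.
Layer 2: sin θ = 1.19·sin 10.8°/0.56 = 0.3982, θ = 23.46°; offset = 12.8·tan 23.46° = 5.556 m.
Layer 3: sin θ = 1.82·sin 10.8°/0.56 = 0.6090, θ = 37.52°; offset = 16.4·tan 37.52° = 12.592 m.
Layer 4: sin θ = 2.33·sin 10.8°/0.56 = 0.7796, θ = 51.23°; offset = 18.0·tan 51.23° = 22.410 m.
Summing the layer offsets gives 44.525 m.

44.5 m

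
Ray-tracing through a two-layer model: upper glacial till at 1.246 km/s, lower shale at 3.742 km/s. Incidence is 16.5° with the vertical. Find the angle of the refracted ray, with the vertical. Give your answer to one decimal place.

Snell's law: sin θ₂ = (V₂/V₁)·sin θ₁ = (3.742/1.246)·sin 16.5° = 0.8530.
θ₂ = sin⁻¹(0.8530) = 58.53° (from vertical).

58.5°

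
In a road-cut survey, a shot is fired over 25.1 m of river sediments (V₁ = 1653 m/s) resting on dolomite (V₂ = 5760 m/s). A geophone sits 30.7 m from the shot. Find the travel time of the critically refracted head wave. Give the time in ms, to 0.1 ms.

34.4 ms

θ_c = arcsin(V₁/V₂) = arcsin(1653/5760) = 16.68°, cos θ_c = 0.9579.
Intercept time tᵢ = 2h cos θ_c / V₁ = 2·25.1·0.9579/1653 = 0.02909 s.
t = x/V₂ + tᵢ = 30.7/5760 + 0.02909 = 0.03442 s.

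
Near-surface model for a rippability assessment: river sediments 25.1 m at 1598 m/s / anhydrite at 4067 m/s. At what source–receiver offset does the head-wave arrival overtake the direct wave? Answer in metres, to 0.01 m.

θ_c = arcsin(1598/4067) = 23.14°, so cos θ_c = 0.9196 and tᵢ = 2h cos θ_c/V₁ = 0.0289 s.
At crossover x/V₁ = x/V₂ + tᵢ ⇒ x = tᵢ/(1/V₁ − 1/V₂) = 0.02889/(6.2578e-04 − 2.4588e-04) = 76.04 m.

76.04 m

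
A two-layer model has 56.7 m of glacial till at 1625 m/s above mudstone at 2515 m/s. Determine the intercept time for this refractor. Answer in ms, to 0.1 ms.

53.3 ms

tᵢ = 2h·√(V₂²−V₁²)/(V₁V₂).
√(V₂²−V₁²) = √(2515²−1625²) = 1919.5 m/s.
tᵢ = 2·56.7·1919.5/(1625·2515) = 0.05326 s.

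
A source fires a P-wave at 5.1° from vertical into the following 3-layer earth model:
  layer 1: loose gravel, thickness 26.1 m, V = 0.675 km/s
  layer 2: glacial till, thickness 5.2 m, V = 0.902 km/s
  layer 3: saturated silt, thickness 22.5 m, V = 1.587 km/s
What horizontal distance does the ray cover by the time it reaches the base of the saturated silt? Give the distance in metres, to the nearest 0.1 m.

p = sin θ₁/V₁ = sin 5.1°/0.675 = 1.3170e-01 s/km is conserved through the stack.
Layer 1: θ = 5.10°; offset = 26.1·tan 5.10° = 2.329 m.
Layer 2: sin θ = p·0.902 = 0.1188 → θ = 6.82°; offset = 5.2·tan 6.82° = 0.622 m.
Layer 3: sin θ = p·1.587 = 0.2090 → θ = 12.06°; offset = 22.5·tan 12.06° = 4.809 m.
Summing the layer offsets gives 7.760 m.

7.8 m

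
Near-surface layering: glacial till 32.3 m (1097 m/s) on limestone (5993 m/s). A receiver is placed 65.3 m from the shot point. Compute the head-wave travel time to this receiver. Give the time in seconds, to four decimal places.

t = x/V₂ + 2h·√(V₂²−V₁²)/(V₁V₂).
√(V₂²−V₁²) = √(5993²−1097²) = 5891.7 m/s; delay term = 2·32.3·5891.7/(1097·5993) = 0.05789 s.
t = 65.3/5993 + 0.05789 = 0.06879 s.

0.0688 s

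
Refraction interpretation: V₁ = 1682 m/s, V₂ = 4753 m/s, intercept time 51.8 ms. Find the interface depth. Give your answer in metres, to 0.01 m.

θ_c = arcsin(1682/4753) = 20.72°; cos θ_c = 0.9353.
tᵢ = 2h cos θ_c/V₁ ⇒ h = tᵢ·V₁/(2 cos θ_c) = 0.0518·1682/(2·0.9353) = 46.58 m.

46.58 m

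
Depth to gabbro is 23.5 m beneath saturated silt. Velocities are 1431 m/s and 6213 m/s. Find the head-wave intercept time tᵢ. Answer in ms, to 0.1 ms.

32.0 ms

θ_c = arcsin(V₁/V₂) = arcsin(1431/6213) = 13.32°; cos θ_c = 0.9731.
tᵢ = 2h·cos θ_c / V₁ = 2·23.5·0.9731 / 1431 = 0.03196 s.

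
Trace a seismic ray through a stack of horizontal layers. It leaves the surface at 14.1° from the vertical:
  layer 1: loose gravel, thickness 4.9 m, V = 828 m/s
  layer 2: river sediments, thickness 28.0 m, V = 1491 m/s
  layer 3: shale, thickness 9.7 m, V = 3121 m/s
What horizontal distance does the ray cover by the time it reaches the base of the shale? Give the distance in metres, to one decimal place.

37.4 m

Apply Snell's law at each interface; in layer i the horizontal offset is hᵢ·tan θᵢ.
Layer 1: θ = 14.10°; offset = 4.9·tan 14.10° = 1.231 m.
Layer 2: sin θ = 1491·sin 14.1°/828 = 0.4387, θ = 26.02°; offset = 28.0·tan 26.02° = 13.669 m.
Layer 3: sin θ = 3121·sin 14.1°/828 = 0.9183, θ = 66.67°; offset = 9.7·tan 66.67° = 22.495 m.
Σ offsets = 37.394 m.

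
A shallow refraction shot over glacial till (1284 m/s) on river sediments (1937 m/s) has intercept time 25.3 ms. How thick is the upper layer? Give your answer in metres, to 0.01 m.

θ_c = arcsin(1284/1937) = 41.52°; cos θ_c = 0.7487.
tᵢ = 2h cos θ_c/V₁ ⇒ h = tᵢ·V₁/(2 cos θ_c) = 0.0253·1284/(2·0.7487) = 21.69 m.

21.69 m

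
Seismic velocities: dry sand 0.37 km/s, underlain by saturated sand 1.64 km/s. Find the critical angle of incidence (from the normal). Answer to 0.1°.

At critical incidence the refracted ray runs along the interface (θ₂ = 90°), so sin θ_c = V₁/V₂.
θ_c = arcsin(0.37/1.64) = arcsin 0.2256 = 13.04°.

13.0°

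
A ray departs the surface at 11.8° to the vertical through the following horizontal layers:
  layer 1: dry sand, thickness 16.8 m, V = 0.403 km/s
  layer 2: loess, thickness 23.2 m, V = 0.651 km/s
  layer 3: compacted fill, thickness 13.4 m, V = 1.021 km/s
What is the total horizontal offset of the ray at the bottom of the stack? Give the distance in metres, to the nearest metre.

20 m

Apply Snell's law at each interface; in layer i the horizontal offset is hᵢ·tan θᵢ.
Layer 1: θ = 11.80°; offset = 16.8·tan 11.80° = 3.510 m.
Layer 2: sin θ = 0.651·sin 11.8°/0.403 = 0.3303, θ = 19.29°; offset = 23.2·tan 19.29° = 8.120 m.
Layer 3: sin θ = 1.021·sin 11.8°/0.403 = 0.5181, θ = 31.20°; offset = 13.4·tan 31.20° = 8.117 m.
Summing the layer offsets gives 19.746 m.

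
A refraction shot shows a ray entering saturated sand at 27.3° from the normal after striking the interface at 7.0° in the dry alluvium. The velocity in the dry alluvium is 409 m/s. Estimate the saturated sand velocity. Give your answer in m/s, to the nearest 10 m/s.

Snell's law: sin 7.0°/V₁ = sin 27.3°/V₂.
V₂ = V₁·sin 27.3°/sin 7.0° = 409 × 3.7635 = 1539.25 m/s.

1540 m/s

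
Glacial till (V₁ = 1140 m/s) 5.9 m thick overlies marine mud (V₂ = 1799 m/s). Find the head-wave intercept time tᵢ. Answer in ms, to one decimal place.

tᵢ = 2h·√(V₂²−V₁²)/(V₁V₂).
√(V₂²−V₁²) = √(1799²−1140²) = 1391.7 m/s.
tᵢ = 2·5.9·1391.7/(1140·1799) = 0.00801 s.

8.0 ms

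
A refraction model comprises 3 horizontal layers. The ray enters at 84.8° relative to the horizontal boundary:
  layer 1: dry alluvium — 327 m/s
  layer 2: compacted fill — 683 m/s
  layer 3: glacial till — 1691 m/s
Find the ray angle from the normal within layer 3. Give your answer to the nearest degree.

From the normal: θ₁ = 90° − 84.8° = 5.2°.
Snell's law across each interface conserves sin θ / V, so sin θ_3 = V_3·sin θ₁/V₁.
sin θ_3 = 1691 × sin 5.2° / 327 = 0.4687.
θ_3 = arcsin 0.4687 = 27.95°.

28°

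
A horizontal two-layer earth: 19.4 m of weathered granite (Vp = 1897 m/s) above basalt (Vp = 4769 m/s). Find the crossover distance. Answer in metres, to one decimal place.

x_cross = 2h·√((V₂+V₁)/(V₂−V₁)).
(V₂+V₁)/(V₂−V₁) = (4769+1897)/(4769−1897) = 2.3210; √ = 1.5235.
x_cross = 2·19.4·1.5235 = 59.11 m.

59.1 m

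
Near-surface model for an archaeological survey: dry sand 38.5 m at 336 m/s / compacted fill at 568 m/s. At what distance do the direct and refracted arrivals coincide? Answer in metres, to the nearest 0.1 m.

152.0 m

x_cross = 2h·√((V₂+V₁)/(V₂−V₁)).
(V₂+V₁)/(V₂−V₁) = (568+336)/(568−336) = 3.8966; √ = 1.9740.
x_cross = 2·38.5·1.9740 = 152.00 m.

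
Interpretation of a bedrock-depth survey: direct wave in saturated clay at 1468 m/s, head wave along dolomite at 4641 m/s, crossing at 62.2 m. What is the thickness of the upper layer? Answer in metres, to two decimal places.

h = (x_cross/2)·√((V₂−V₁)/(V₂+V₁)).
(V₂−V₁)/(V₂+V₁) = (4641−1468)/(4641+1468) = 0.5194; √ = 0.7207.
h = (62.2/2)·0.7207 = 22.41 m.

22.41 m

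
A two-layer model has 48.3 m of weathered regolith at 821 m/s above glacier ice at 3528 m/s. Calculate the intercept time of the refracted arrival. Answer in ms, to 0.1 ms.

tᵢ = 2h·√(V₂²−V₁²)/(V₁V₂).
√(V₂²−V₁²) = √(3528²−821²) = 3431.1 m/s.
tᵢ = 2·48.3·3431.1/(821·3528) = 0.11443 s.

114.4 ms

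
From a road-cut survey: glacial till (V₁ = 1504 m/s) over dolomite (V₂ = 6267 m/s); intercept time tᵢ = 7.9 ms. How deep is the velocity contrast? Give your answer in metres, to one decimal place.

θ_c = arcsin(1504/6267) = 13.89°; cos θ_c = 0.9708.
tᵢ = 2h cos θ_c/V₁ ⇒ h = tᵢ·V₁/(2 cos θ_c) = 0.0079·1504/(2·0.9708) = 6.12 m.

6.1 m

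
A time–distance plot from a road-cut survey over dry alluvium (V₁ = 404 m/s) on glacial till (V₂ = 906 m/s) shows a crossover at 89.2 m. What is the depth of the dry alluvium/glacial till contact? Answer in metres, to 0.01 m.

27.61 m

x_cross = 2h·√((V₂+V₁)/(V₂−V₁)) → h = x_cross / (2·√((V₂+V₁)/(V₂−V₁))).
√((V₂+V₁)/(V₂−V₁)) = √((906+404)/(906−404)) = 1.6154.
h = 89.2 / (2·1.6154) = 27.61 m.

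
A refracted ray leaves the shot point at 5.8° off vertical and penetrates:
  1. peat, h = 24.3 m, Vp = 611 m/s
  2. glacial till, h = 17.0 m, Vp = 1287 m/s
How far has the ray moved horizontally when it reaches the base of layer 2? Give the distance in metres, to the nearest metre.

Apply Snell's law at each interface; in layer i the horizontal offset is hᵢ·tan θᵢ.
Layer 1: θ = 5.80°; offset = 24.3·tan 5.80° = 2.468 m.
Layer 2: sin θ = 1287·sin 5.8°/611 = 0.2129, θ = 12.29°; offset = 17.0·tan 12.29° = 3.704 m.
Σ offsets = 6.172 m.

6 m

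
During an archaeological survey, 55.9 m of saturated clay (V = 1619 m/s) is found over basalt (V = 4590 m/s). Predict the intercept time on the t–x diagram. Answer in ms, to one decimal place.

θ_c = arcsin(V₁/V₂) = arcsin(1619/4590) = 20.65°; cos θ_c = 0.9357.
tᵢ = 2h·cos θ_c / V₁ = 2·55.9·0.9357 / 1619 = 0.06462 s.

64.6 ms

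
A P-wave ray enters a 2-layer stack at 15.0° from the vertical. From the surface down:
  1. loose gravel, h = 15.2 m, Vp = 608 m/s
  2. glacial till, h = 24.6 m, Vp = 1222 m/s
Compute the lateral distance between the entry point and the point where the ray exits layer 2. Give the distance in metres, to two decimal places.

19.06 m

p = sin θ₁/V₁ = sin 15.0°/608 = 4.2569e-04 s/m is conserved through the stack.
Layer 1: θ = 15.00°; offset = 15.2·tan 15.00° = 4.0728 m.
Layer 2: sin θ = p·1222 = 0.5202 → θ = 31.35°; offset = 24.6·tan 31.35° = 14.9836 m.
Summing the layer offsets gives 19.0564 m.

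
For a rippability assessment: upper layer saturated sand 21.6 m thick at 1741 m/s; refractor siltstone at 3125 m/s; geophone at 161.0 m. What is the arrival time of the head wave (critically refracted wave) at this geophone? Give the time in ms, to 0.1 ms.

θ_c = arcsin(V₁/V₂) = arcsin(1741/3125) = 33.86°, cos θ_c = 0.8304.
Intercept time tᵢ = 2h cos θ_c / V₁ = 2·21.6·0.8304/1741 = 0.02061 s.
t = x/V₂ + tᵢ = 161.0/3125 + 0.02061 = 0.07213 s.

72.1 ms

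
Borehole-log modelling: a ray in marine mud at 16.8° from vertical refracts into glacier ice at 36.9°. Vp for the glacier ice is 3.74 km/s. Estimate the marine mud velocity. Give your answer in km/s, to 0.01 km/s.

sin 16.8° = 0.2890; sin 36.9° = 0.6004.
V₁ = V₂·(sin θ₁/sin θ₂) = 3.74·(0.2890/0.6004) = 1.80 km/s.

1.80 km/s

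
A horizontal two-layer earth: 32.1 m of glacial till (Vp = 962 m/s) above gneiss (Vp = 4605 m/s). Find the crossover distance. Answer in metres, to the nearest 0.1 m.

79.4 m

θ_c = arcsin(962/4605) = 12.06°, so cos θ_c = 0.9779 and tᵢ = 2h cos θ_c/V₁ = 0.0653 s.
At crossover x/V₁ = x/V₂ + tᵢ ⇒ x = tᵢ/(1/V₁ − 1/V₂) = 0.06526/(1.0395e-03 − 2.1716e-04) = 79.36 m.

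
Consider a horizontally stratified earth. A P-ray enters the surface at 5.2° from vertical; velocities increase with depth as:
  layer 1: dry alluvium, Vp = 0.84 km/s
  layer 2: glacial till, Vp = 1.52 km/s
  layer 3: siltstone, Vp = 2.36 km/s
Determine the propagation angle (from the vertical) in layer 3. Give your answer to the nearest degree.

Snell's law across each interface conserves sin θ / V, so sin θ_3 = V_3·sin θ₁/V₁.
sin θ_3 = 2.36 × sin 5.2° / 0.84 = 0.2546.
θ_3 = arcsin 0.2546 = 14.75°.

15°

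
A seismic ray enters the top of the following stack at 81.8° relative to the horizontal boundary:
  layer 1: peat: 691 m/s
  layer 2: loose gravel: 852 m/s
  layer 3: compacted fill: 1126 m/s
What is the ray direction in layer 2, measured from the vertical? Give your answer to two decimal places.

From the normal: θ₁ = 90° − 81.8° = 8.2°.
Ray parameter p = sin 8.2° / 691 = 2.0641e-04 s/m.
sin θ_2 = p·V_2 = 2.0641e-04 × 852 = 0.1759.
θ_2 = 10.13° from the vertical.

10.13°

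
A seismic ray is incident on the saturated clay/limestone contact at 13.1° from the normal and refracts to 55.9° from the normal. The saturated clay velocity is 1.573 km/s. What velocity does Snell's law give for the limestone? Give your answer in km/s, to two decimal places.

5.75 km/s

sin 13.1° = 0.2267; sin 55.9° = 0.8281.
V₂ = V₁·(sin θ₂/sin θ₁) = 1.573·(0.8281/0.2267) = 5.75 km/s.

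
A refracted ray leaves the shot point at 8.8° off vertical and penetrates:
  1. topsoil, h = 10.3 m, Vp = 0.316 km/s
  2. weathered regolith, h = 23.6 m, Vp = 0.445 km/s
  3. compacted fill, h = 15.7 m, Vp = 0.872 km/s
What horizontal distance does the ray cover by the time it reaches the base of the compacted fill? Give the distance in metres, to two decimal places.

Apply Snell's law at each interface; in layer i the horizontal offset is hᵢ·tan θᵢ.
Layer 1: θ = 8.80°; offset = 10.3·tan 8.80° = 1.5945 m.
Layer 2: sin θ = 0.445·sin 8.8°/0.316 = 0.2154, θ = 12.44°; offset = 23.6·tan 12.44° = 5.2066 m.
Layer 3: sin θ = 0.872·sin 8.8°/0.316 = 0.4222, θ = 24.97°; offset = 15.7·tan 24.97° = 7.3114 m.
Σ offsets = 14.1126 m.

14.11 m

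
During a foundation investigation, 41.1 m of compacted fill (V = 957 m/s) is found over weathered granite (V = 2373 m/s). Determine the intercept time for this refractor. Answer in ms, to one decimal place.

θ_c = arcsin(V₁/V₂) = arcsin(957/2373) = 23.78°; cos θ_c = 0.9151.
tᵢ = 2h·cos θ_c / V₁ = 2·41.1·0.9151 / 957 = 0.07860 s.

78.6 ms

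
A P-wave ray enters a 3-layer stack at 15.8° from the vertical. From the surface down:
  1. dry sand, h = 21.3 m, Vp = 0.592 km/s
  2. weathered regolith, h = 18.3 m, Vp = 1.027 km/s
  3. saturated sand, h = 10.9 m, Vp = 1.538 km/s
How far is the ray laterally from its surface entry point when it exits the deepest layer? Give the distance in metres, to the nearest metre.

27 m

Ray parameter p = sin 15.8° / 0.592 km/s = 4.5993e-01 s/km.
Layer 1: θ = 15.80°; offset = 21.3·tan 15.80° = 6.027 m.
Layer 2: sin θ = p·1.027 = 0.4724 → θ = 28.19°; offset = 18.3·tan 28.19° = 9.807 m.
Layer 3: sin θ = p·1.538 = 0.7074 → θ = 45.02°; offset = 10.9·tan 45.02° = 10.908 m.
Summing the layer offsets gives 26.743 m.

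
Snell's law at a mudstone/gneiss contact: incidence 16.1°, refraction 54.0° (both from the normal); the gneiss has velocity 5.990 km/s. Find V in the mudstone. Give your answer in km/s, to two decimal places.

2.05 km/s

sin 16.1° = 0.2773; sin 54.0° = 0.8090.
V₁ = V₂·(sin θ₁/sin θ₂) = 5.990·(0.2773/0.8090) = 2.05 km/s.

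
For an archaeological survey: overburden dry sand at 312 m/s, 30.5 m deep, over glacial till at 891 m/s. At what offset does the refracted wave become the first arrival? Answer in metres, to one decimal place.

x_cross = 2h·√((V₂+V₁)/(V₂−V₁)).
(V₂+V₁)/(V₂−V₁) = (891+312)/(891−312) = 2.0777; √ = 1.4414.
x_cross = 2·30.5·1.4414 = 87.93 m.

87.9 m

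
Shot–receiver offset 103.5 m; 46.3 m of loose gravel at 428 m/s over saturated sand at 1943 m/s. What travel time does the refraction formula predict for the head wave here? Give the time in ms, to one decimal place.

t = x/V₂ + 2h·√(V₂²−V₁²)/(V₁V₂).
√(V₂²−V₁²) = √(1943²−428²) = 1895.3 m/s; delay term = 2·46.3·1895.3/(428·1943) = 0.21104 s.
t = 103.5/1943 + 0.21104 = 0.26431 s.

264.3 ms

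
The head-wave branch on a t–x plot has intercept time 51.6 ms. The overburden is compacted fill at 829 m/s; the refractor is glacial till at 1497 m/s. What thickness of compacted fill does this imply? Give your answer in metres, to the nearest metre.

26 m

θ_c = arcsin(829/1497) = 33.63°; cos θ_c = 0.8327.
tᵢ = 2h cos θ_c/V₁ ⇒ h = tᵢ·V₁/(2 cos θ_c) = 0.0516·829/(2·0.8327) = 25.69 m.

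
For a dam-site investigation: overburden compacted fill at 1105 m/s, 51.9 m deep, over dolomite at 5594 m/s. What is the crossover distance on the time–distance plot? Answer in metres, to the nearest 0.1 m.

126.8 m

θ_c = arcsin(1105/5594) = 11.39°, so cos θ_c = 0.9803 and tᵢ = 2h cos θ_c/V₁ = 0.0921 s.
At crossover x/V₁ = x/V₂ + tᵢ ⇒ x = tᵢ/(1/V₁ − 1/V₂) = 0.09209/(9.0498e-04 − 1.7876e-04) = 126.80 m.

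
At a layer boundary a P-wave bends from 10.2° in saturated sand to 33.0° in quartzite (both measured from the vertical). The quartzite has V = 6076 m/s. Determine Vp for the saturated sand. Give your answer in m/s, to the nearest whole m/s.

1976 m/s

Snell's law: sin 10.2°/V₁ = sin 33.0°/V₂.
V₁ = V₂·sin 10.2°/sin 33.0° = 6076 × 0.3251 = 1975.56 m/s.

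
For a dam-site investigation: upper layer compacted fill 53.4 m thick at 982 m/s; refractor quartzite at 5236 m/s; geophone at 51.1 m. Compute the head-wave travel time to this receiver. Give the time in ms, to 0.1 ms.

θ_c = arcsin(V₁/V₂) = arcsin(982/5236) = 10.81°, cos θ_c = 0.9823.
Intercept time tᵢ = 2h cos θ_c / V₁ = 2·53.4·0.9823/982 = 0.10683 s.
t = x/V₂ + tᵢ = 51.1/5236 + 0.10683 = 0.11659 s.

116.6 ms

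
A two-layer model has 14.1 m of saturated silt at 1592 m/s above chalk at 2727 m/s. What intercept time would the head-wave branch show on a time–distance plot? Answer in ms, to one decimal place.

tᵢ = 2h·√(V₂²−V₁²)/(V₁V₂).
√(V₂²−V₁²) = √(2727²−1592²) = 2214.1 m/s.
tᵢ = 2·14.1·2214.1/(1592·2727) = 0.01438 s.

14.4 ms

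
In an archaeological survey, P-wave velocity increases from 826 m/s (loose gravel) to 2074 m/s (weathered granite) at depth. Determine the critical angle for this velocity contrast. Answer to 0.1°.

Critical incidence: sin θ_c = V₁/V₂ = 826/2074 = 0.3983.
θ_c = arcsin 0.3983 = 23.47°.

23.5°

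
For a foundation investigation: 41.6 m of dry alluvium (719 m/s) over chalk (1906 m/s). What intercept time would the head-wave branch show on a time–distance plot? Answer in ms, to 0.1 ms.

107.2 ms

θ_c = arcsin(V₁/V₂) = arcsin(719/1906) = 22.16°; cos θ_c = 0.9261.
tᵢ = 2h·cos θ_c / V₁ = 2·41.6·0.9261 / 719 = 0.10717 s.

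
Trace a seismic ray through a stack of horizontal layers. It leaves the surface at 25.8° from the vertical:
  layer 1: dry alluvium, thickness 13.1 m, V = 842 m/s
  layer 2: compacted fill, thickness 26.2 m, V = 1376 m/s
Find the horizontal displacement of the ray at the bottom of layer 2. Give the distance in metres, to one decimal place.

32.8 m

Ray parameter p = sin 25.8° / 842 m/s = 5.1690e-04 s/m.
Layer 1: θ = 25.80°; offset = 13.1·tan 25.80° = 6.333 m.
Layer 2: sin θ = p·1376 = 0.7113 → θ = 45.34°; offset = 26.2·tan 45.34° = 26.510 m.
Σ offsets = 32.843 m.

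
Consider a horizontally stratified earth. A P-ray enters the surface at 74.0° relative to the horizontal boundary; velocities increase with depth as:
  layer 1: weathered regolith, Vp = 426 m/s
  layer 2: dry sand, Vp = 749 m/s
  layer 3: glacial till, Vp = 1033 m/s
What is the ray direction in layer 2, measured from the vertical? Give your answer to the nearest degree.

29°

From the normal: θ₁ = 90° − 74.0° = 16.0°.
Ray parameter p = sin 16.0° / 426 = 6.4704e-04 s/m.
sin θ_2 = p·V_2 = 6.4704e-04 × 749 = 0.4846.
θ_2 = arcsin 0.4846 = 28.99°.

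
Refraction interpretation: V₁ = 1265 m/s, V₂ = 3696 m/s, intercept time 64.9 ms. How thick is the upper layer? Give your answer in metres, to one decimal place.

43.7 m

θ_c = arcsin(1265/3696) = 20.01°; cos θ_c = 0.9396.
tᵢ = 2h cos θ_c/V₁ ⇒ h = tᵢ·V₁/(2 cos θ_c) = 0.0649·1265/(2·0.9396) = 43.69 m.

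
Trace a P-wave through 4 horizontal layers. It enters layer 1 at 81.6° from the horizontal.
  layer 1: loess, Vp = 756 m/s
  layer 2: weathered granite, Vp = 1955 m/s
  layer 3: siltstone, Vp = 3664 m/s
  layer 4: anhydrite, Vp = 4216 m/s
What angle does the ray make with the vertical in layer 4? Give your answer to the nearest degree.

From the normal: θ₁ = 90° − 81.6° = 8.4°.
Snell's law across each interface conserves sin θ / V, so sin θ_4 = V_4·sin θ₁/V₁.
sin θ_4 = 4216 × sin 8.4° / 756 = 0.8147.
θ_4 = 54.55° from the vertical.

55°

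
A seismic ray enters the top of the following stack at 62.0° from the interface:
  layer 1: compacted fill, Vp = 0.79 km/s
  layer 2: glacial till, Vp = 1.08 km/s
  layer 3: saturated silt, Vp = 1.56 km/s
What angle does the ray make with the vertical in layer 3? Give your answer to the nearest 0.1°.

68.0°

From the normal: θ₁ = 90° − 62.0° = 28.0°.
Ray parameter p = sin 28.0° / 0.79 = 5.9427e-01 s/km.
sin θ_3 = p·V_3 = 5.9427e-01 × 1.56 = 0.9271.
θ_3 = arcsin 0.9271 = 67.98°.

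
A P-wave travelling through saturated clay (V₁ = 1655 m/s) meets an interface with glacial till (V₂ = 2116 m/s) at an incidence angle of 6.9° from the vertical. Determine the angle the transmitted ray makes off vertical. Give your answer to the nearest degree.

9°

Snell's law: sin θ₂ = (V₂/V₁)·sin θ₁ = (2116/1655)·sin 6.9° = 0.1536.
θ₂ = sin⁻¹(0.1536) = 8.84° (from vertical).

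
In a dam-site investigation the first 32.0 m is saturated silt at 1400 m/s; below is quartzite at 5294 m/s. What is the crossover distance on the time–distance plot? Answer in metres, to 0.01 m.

83.91 m

θ_c = arcsin(1400/5294) = 15.33°, so cos θ_c = 0.9644 and tᵢ = 2h cos θ_c/V₁ = 0.0441 s.
At crossover x/V₁ = x/V₂ + tᵢ ⇒ x = tᵢ/(1/V₁ − 1/V₂) = 0.04409/(7.1429e-04 − 1.8889e-04) = 83.91 m.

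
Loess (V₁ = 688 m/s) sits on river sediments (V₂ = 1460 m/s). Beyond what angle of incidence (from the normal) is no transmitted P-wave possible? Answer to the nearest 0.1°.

28.1°

Critical incidence: sin θ_c = V₁/V₂ = 688/1460 = 0.4712.
θ_c = arcsin 0.4712 = 28.11°.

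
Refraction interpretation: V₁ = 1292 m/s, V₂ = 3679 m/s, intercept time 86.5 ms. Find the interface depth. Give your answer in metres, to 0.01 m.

59.68 m

θ_c = arcsin(1292/3679) = 20.56°; cos θ_c = 0.9363.
tᵢ = 2h cos θ_c/V₁ ⇒ h = tᵢ·V₁/(2 cos θ_c) = 0.0865·1292/(2·0.9363) = 59.68 m.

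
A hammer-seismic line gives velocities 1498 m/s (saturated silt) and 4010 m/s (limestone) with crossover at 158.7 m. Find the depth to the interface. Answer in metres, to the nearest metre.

h = (x_cross/2)·√((V₂−V₁)/(V₂+V₁)).
(V₂−V₁)/(V₂+V₁) = (4010−1498)/(4010+1498) = 0.4561; √ = 0.6753.
h = (158.7/2)·0.6753 = 53.59 m.

54 m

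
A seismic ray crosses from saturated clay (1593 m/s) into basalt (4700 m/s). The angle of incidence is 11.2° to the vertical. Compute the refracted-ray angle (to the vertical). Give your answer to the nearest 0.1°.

35.0°

sin θ₁/V₁ = sin θ₂/V₂ ⇒ sin θ₂ = 4700·sin 11.2°/1593 = 4700·0.1942/1593 = 0.5731.
θ₂ = sin⁻¹(0.5731) = 34.96° (from vertical).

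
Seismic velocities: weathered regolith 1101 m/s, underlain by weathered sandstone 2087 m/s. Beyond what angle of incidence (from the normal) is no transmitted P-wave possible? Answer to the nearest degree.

Critical incidence: sin θ_c = V₁/V₂ = 1101/2087 = 0.5276.
θ_c = arcsin 0.5276 = 31.84°.

32°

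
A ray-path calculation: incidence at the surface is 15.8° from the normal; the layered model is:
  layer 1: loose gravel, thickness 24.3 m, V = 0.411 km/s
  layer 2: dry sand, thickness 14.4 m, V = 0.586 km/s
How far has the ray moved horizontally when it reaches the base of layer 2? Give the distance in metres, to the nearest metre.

Apply Snell's law at each interface; in layer i the horizontal offset is hᵢ·tan θᵢ.
Layer 1: θ = 15.80°; offset = 24.3·tan 15.80° = 6.876 m.
Layer 2: sin θ = 0.586·sin 15.8°/0.411 = 0.3882, θ = 22.84°; offset = 14.4·tan 22.84° = 6.066 m.
Summing the layer offsets gives 12.942 m.

13 m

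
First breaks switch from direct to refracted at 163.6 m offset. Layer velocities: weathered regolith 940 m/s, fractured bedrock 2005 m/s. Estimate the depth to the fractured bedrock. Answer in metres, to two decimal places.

49.19 m

h = (x_cross/2)·√((V₂−V₁)/(V₂+V₁)).
(V₂−V₁)/(V₂+V₁) = (2005−940)/(2005+940) = 0.3616; √ = 0.6014.
h = (163.6/2)·0.6014 = 49.19 m.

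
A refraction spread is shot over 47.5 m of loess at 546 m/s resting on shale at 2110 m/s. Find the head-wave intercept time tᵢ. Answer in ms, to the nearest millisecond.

tᵢ = 2h·√(V₂²−V₁²)/(V₁V₂).
√(V₂²−V₁²) = √(2110²−546²) = 2038.1 m/s.
tᵢ = 2·47.5·2038.1/(546·2110) = 0.16807 s.

168 ms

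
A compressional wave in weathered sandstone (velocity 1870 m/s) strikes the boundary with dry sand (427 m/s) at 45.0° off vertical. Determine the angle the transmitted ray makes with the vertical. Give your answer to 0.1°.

9.3°

Snell's law: sin θ₂ = (V₂/V₁)·sin θ₁ = (427/1870)·sin 45.0° = 0.1615.
θ₂ = arcsin 0.1615 = 9.29° from the normal.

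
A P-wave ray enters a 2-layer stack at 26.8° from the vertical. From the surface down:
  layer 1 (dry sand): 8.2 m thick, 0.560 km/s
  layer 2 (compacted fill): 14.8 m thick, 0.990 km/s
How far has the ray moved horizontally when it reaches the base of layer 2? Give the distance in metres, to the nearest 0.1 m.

Apply Snell's law at each interface; in layer i the horizontal offset is hᵢ·tan θᵢ.
Layer 1: θ = 26.80°; offset = 8.2·tan 26.80° = 4.142 m.
Layer 2: sin θ = 0.990·sin 26.8°/0.560 = 0.7971, θ = 52.85°; offset = 14.8·tan 52.85° = 19.536 m.
Total horizontal offset = 23.678 m.

23.7 m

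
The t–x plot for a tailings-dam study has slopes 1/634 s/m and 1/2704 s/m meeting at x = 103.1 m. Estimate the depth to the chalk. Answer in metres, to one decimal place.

x_cross = 2h·√((V₂+V₁)/(V₂−V₁)) → h = x_cross / (2·√((V₂+V₁)/(V₂−V₁))).
√((V₂+V₁)/(V₂−V₁)) = √((2704+634)/(2704−634)) = 1.2699.
h = 103.1 / (2·1.2699) = 40.59 m.

40.6 m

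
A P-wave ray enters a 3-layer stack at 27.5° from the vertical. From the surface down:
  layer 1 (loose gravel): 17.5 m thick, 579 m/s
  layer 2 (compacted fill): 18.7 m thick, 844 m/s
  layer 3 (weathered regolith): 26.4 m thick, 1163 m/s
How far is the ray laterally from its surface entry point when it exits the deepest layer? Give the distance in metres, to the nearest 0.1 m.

91.6 m

Ray parameter p = sin 27.5° / 579 m/s = 7.9749e-04 s/m.
Layer 1: θ = 27.50°; offset = 17.5·tan 27.50° = 9.110 m.
Layer 2: sin θ = p·844 = 0.6731 → θ = 42.31°; offset = 18.7·tan 42.31° = 17.019 m.
Layer 3: sin θ = p·1163 = 0.9275 → θ = 68.05°; offset = 26.4·tan 68.05° = 65.494 m.
Summing the layer offsets gives 91.623 m.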